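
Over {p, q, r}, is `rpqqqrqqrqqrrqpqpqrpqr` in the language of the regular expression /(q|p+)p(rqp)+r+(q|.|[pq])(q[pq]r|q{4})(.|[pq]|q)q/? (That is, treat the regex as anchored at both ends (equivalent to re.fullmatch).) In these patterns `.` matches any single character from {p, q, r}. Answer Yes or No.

No

Every match must end with `q`, but `rpqqqrqqrqqrrqpqpqrpqr` does not.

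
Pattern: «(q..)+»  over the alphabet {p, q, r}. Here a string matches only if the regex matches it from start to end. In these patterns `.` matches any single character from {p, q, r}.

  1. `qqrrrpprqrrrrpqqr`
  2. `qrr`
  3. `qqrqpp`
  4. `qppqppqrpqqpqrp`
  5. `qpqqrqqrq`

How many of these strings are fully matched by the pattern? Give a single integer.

4

1 → no match
2 → match
3 → match
4 → match
5 → match
Total matched: 4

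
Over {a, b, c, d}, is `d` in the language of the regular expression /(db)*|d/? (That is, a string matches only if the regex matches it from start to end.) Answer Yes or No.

Yes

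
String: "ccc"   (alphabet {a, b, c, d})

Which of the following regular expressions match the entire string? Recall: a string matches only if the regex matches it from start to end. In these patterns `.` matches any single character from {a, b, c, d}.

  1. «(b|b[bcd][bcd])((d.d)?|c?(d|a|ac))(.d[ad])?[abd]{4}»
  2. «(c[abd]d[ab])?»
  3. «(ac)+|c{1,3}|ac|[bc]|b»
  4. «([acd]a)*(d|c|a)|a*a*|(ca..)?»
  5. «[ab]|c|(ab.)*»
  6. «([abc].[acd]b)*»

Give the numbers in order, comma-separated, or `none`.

1 → no match — must start with "b"
2 → no match
3 → match
4 → no match
5 → no match
6 → no match

3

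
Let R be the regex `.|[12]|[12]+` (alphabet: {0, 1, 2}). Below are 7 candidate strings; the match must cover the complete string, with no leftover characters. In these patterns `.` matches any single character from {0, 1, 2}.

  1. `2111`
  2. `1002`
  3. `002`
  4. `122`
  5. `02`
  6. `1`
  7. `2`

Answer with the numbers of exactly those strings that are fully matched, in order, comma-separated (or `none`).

1 → match
2 → no match
3 → no match
4 → match
5 → no match
6 → match
7 → match

1, 4, 6, 7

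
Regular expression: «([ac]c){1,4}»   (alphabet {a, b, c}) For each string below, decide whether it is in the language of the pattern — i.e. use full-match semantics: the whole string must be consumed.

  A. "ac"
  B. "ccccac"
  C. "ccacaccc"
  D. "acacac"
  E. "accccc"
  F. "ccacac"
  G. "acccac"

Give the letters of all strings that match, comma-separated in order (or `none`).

A, B, C, D, E, F, G

A → match
B → match
C → match
D → match
E → match
F → match
G → match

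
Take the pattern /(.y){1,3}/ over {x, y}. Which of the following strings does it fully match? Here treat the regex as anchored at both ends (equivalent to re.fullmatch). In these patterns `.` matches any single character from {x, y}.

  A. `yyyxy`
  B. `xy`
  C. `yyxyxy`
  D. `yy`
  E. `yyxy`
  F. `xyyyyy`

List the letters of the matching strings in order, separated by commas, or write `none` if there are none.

A → no match
B → match
C → match
D → match
E → match
F → match

B, C, D, E, F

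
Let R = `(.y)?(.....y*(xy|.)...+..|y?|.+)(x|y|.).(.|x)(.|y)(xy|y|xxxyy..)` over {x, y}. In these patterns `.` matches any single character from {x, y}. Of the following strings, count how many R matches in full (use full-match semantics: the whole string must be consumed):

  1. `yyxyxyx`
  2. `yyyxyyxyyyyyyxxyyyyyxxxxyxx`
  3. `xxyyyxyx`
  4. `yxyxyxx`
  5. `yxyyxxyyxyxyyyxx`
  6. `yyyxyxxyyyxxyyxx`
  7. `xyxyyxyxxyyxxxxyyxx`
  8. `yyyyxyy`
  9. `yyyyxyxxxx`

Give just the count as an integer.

1. `yyxyxyx` → no match
2 → no match
3. `xxyyyxyx` → no match
4. `yxyxyxx` → no match
5 → no match
6 → no match
7 → match
8. `yyyyxyy` → match
9. `yyyyxyxxxx` → no match
Total matched: 2

2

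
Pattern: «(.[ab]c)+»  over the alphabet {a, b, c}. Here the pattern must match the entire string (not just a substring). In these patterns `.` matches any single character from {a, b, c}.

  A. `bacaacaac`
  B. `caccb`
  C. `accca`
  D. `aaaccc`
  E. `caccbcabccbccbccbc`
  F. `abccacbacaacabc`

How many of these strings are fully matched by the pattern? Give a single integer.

3

A → match
B → no match — must end with `c`
C → no match — must end with `c`
D → no match
E → match
F → match
Total matched: 3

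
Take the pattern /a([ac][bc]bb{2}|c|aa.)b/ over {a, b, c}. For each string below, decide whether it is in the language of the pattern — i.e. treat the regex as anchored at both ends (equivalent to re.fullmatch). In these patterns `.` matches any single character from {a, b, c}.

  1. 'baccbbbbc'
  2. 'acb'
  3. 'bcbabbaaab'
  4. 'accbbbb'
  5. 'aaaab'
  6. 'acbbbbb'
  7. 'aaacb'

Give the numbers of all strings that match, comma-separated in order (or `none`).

1 → no match — must start with 'a'
2 → match
3 → no match — must start with 'a'
4 → match
5 → match
6 → match
7 → match

2, 4, 5, 6, 7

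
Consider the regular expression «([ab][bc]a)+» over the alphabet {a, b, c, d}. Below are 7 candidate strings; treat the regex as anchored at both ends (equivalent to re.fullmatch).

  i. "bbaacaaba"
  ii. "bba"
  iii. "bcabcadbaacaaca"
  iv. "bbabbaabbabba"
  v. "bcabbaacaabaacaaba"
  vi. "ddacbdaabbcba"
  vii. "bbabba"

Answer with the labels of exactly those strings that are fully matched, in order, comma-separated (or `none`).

i → match
ii → match
iii → no match
iv → no match
v → match
vi → no match
vii → match

i, ii, v, vii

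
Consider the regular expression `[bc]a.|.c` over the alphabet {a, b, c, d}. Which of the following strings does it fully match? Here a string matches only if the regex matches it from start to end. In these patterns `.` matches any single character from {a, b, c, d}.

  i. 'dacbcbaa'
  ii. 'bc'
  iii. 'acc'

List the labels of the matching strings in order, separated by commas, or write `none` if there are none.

i. 'dacbcbaa' → no match
ii. 'bc' → match
iii. 'acc' → no match

ii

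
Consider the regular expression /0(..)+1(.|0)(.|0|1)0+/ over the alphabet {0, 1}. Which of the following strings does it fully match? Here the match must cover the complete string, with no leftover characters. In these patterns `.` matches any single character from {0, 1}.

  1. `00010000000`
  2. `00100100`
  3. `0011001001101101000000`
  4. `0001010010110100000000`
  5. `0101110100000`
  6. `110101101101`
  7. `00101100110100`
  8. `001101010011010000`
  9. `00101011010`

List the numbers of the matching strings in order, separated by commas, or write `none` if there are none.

1 → match
2 → no match
3 → match
4 → match
5 → match
6 → no match — must start with `0`
7 → match
8 → match
9 → match

1, 3, 4, 5, 7, 8, 9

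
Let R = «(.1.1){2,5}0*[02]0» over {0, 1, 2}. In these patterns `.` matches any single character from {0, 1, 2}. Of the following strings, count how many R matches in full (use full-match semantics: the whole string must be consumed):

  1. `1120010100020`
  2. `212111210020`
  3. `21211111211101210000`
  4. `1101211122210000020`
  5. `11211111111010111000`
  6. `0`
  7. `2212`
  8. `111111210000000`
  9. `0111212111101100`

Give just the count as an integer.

1 → no match
2. `212111210020` → match
3 → match
4 → no match
5 → no match
6. `0` → no match
7. `2212` → no match — must end with `0`
8 → match
9 → no match
Total matched: 3

3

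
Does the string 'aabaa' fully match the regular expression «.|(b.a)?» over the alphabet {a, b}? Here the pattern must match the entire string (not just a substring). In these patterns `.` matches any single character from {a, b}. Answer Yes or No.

No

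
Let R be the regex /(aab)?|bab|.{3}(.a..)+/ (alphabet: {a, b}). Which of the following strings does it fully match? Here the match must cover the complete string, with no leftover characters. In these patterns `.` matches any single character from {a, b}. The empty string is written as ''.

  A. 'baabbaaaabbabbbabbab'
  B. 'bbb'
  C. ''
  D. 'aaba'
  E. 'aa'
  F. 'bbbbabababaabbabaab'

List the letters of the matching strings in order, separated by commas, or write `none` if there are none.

A → no match
B → no match
C → match
D → no match
E → no match
F → no match

C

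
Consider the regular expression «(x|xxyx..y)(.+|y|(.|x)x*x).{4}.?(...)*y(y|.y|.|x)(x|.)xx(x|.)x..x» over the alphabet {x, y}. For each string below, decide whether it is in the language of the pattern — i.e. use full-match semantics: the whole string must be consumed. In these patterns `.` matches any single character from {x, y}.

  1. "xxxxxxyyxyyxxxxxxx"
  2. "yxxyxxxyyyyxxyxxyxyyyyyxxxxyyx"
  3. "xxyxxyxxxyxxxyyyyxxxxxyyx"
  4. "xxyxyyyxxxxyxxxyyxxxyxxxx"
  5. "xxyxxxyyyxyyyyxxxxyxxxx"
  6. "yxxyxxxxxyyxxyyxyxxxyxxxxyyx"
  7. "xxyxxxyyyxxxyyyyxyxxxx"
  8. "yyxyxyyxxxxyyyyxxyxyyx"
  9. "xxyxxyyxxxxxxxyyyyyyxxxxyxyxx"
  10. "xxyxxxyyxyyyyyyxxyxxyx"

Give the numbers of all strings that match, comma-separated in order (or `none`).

1 → match
2 → no match
3 → match
4 → match
5 → match
6 → no match
7 → no match
8 → no match
9 → match
10 → match

1, 3, 4, 5, 9, 10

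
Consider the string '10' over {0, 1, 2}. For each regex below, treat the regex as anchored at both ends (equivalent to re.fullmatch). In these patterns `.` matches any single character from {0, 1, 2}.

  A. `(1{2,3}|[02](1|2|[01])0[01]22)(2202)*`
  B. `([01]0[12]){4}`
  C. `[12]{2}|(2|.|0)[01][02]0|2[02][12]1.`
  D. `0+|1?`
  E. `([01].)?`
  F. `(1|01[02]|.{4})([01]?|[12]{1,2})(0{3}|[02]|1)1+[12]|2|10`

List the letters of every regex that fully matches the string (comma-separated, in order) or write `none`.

E, F

A → no match
B → no match
C → no match
D → no match
E → match
F → match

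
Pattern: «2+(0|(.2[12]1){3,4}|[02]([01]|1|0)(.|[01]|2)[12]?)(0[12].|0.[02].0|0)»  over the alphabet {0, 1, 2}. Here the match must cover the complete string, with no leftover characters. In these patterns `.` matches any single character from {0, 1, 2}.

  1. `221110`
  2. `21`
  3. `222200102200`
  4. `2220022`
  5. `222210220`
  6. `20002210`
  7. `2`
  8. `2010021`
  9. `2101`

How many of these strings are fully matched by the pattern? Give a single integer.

1 → match
2 → no match
3 → match
4 → match
5 → no match
6 → no match
7 → no match
8 → match
9 → no match
Total matched: 4

4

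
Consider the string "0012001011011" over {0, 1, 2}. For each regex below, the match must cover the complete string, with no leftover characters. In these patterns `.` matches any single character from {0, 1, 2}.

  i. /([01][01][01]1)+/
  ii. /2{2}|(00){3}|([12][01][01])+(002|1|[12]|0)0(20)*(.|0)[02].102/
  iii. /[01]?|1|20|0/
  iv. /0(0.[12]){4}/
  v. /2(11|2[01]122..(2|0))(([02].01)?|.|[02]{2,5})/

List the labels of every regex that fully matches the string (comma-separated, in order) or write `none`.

iv

i → no match
ii → no match
iii → no match
iv → match
v → no match — must start with "2"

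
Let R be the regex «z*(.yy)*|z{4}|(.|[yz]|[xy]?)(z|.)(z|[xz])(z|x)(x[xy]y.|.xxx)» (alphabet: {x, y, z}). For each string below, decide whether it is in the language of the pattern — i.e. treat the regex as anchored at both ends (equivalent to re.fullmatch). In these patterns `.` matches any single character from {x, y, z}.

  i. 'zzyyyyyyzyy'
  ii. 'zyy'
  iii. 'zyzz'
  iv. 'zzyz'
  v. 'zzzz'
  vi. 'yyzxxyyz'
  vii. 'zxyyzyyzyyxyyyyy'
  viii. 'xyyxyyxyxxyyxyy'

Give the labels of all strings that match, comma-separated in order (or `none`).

i, ii, v, vi, vii

i → match
ii → match
iii → no match
iv → no match
v → match
vi → match
vii → match
viii → no match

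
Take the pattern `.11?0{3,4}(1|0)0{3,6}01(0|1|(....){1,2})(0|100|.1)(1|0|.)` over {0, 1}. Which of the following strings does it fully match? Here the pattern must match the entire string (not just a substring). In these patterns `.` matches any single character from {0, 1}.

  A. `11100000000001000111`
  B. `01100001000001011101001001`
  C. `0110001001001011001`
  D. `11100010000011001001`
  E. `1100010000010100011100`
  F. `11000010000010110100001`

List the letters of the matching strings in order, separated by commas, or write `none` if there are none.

A → no match
B → match
C → no match
D → no match
E → match
F → match

B, E, F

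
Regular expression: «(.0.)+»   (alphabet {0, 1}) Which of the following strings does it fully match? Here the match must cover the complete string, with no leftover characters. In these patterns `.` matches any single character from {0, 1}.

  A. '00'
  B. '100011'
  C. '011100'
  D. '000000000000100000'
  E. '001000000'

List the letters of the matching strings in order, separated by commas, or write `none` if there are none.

A. '00' → no match
B. '100011' → no match
C. '011100' → no match
D → match
E. '001000000' → match

D, E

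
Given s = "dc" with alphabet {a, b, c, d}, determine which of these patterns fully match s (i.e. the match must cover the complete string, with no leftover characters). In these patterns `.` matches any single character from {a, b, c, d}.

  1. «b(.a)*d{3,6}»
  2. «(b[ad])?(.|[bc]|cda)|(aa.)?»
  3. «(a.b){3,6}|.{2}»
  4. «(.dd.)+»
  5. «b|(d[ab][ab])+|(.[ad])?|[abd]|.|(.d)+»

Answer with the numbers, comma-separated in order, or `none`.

3

1 → no match — must start with "b"
2 → no match
3 → match
4 → no match
5 → no match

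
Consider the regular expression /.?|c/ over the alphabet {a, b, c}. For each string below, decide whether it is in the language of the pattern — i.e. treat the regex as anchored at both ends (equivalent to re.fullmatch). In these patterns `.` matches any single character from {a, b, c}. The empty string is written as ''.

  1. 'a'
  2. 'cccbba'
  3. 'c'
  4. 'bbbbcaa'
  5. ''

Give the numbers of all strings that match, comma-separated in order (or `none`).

1, 3, 5

1 → match
2 → no match
3 → match
4 → no match
5 → match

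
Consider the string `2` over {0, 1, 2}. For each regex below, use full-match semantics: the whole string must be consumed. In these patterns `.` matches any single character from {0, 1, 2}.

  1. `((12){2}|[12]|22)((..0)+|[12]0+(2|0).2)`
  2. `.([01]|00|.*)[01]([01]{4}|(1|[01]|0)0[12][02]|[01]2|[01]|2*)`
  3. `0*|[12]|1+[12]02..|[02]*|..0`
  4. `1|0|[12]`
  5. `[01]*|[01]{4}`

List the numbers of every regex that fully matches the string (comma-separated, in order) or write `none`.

1 → no match
2 → no match
3 → match
4 → match
5 → no match

3, 4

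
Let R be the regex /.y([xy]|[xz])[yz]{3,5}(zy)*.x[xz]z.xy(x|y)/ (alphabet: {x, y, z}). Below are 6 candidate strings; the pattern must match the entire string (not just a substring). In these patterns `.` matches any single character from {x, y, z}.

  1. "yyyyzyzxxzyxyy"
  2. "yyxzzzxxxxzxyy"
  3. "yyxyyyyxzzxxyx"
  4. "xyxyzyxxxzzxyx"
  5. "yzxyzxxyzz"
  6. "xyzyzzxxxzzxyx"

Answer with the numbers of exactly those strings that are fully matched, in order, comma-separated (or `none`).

1, 3, 4, 6

1 → match
2 → no match
3 → match
4 → match
5 → no match
6 → match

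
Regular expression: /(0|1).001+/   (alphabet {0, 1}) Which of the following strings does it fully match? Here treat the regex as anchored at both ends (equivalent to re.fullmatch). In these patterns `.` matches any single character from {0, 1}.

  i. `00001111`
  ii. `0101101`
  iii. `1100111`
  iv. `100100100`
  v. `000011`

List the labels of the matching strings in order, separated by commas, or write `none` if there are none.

i, iii, v

i → match
ii → no match
iii → match
iv → no match — must end with `1`
v → match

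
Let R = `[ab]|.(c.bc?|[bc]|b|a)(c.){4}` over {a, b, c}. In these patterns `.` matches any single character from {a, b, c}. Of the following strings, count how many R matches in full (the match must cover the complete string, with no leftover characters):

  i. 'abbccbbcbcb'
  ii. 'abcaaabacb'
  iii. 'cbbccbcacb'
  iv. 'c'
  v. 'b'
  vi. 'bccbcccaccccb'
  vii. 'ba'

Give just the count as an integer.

1

i → no match
ii → no match
iii → no match
iv → no match
v → match
vi → no match
vii → no match
Total matched: 1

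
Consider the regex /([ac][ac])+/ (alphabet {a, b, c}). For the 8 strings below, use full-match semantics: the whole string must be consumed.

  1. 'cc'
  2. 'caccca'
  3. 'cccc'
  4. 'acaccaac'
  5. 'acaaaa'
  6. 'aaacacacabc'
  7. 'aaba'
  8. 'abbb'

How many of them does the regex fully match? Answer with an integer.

1 → match
2 → match
3 → match
4 → match
5 → match
6 → no match
7 → no match
8 → no match
Total matched: 5

5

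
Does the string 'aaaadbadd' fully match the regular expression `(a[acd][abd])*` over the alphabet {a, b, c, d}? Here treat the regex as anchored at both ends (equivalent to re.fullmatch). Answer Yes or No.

Yes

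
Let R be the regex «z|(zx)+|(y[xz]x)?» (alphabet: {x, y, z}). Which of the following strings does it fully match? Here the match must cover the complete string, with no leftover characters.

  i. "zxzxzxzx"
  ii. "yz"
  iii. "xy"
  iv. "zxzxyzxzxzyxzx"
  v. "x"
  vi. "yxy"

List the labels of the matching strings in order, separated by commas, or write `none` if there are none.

i

i → match
ii → no match
iii → no match
iv → no match
v → no match
vi → no match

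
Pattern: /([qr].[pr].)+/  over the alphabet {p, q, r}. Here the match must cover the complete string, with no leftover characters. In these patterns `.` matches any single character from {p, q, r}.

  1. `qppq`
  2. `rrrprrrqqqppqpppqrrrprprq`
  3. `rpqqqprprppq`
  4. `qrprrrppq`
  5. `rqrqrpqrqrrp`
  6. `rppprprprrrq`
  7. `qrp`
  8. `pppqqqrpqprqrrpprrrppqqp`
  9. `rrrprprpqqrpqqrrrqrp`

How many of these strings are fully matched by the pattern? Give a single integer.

3

1. `qppq` → match
2 → no match
3. `rpqqqprprppq` → no match
4. `qrprrrppq` → no match
5. `rqrqrpqrqrrp` → no match
6. `rppprprprrrq` → match
7. `qrp` → no match
8 → no match
9 → match
Total matched: 3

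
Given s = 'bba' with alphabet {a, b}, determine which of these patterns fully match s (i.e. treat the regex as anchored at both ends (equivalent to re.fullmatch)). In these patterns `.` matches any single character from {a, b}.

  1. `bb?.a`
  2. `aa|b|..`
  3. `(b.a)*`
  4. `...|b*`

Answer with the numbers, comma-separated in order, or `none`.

1, 3, 4

1 → match
2 → no match
3 → match
4 → match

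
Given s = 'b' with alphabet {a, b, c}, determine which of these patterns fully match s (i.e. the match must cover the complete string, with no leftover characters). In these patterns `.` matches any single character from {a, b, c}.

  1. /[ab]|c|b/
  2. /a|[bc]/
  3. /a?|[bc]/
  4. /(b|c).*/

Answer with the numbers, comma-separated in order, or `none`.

1, 2, 3, 4

1 → match
2 → match
3 → match
4 → match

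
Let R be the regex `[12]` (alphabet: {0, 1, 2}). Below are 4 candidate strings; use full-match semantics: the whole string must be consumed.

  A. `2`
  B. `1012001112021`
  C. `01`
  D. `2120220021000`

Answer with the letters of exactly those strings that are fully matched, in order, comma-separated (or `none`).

A → match
B → no match
C → no match
D → no match

A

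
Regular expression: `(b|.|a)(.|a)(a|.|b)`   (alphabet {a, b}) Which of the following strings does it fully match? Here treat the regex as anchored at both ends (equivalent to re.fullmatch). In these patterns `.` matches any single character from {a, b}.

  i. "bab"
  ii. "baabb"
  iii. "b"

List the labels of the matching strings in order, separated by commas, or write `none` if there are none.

i → match
ii → no match
iii → no match

i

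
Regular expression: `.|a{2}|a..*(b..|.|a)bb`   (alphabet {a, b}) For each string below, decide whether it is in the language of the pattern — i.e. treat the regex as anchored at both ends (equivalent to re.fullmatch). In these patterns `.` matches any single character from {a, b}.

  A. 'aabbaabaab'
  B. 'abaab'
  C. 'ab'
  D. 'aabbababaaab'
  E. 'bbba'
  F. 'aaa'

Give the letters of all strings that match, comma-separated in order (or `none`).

A → no match
B → no match
C → no match
D → no match
E → no match
F → no match

none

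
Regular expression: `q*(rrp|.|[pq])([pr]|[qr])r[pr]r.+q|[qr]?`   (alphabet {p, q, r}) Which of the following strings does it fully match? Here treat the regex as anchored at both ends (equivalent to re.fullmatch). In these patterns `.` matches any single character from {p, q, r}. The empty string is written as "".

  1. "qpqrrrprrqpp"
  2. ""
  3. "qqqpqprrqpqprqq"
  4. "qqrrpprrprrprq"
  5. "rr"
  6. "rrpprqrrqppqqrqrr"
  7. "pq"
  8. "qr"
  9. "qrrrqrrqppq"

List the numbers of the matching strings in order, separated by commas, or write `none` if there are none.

2

1 → no match
2 → match
3 → no match
4 → no match
5 → no match
6 → no match
7 → no match
8 → no match
9 → no match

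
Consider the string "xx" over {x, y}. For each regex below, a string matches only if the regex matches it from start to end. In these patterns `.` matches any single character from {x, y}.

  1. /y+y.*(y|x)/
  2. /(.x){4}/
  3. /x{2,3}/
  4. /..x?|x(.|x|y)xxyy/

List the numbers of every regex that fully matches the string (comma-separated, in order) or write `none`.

3, 4

1 → no match — must start with "y"
2 → no match
3 → match
4 → match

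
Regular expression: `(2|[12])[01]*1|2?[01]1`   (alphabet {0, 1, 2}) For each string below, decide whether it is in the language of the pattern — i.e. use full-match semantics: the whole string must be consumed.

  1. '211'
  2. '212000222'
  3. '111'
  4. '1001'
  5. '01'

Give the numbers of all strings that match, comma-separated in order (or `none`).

1 → match
2 → no match — must end with '1'
3 → match
4 → match
5 → match

1, 3, 4, 5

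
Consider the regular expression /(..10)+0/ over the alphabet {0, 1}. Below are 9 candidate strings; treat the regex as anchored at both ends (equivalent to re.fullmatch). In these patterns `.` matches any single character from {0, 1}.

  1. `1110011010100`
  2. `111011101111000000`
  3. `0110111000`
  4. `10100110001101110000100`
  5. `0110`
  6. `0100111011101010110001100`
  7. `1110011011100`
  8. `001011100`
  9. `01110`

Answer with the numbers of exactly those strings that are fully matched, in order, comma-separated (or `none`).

1 → match
2 → no match — must end with `100`
3 → no match — must end with `100`
4 → no match
5 → no match — must end with `100`
6 → no match
7 → match
8 → match
9 → no match — must end with `100`

1, 7, 8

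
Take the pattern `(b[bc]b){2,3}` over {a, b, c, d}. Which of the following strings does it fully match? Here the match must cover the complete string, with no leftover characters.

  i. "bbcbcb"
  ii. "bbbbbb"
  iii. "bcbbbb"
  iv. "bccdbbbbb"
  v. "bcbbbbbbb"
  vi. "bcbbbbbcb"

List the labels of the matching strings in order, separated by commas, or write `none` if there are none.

ii, iii, v, vi

i → no match
ii → match
iii → match
iv → no match
v → match
vi → match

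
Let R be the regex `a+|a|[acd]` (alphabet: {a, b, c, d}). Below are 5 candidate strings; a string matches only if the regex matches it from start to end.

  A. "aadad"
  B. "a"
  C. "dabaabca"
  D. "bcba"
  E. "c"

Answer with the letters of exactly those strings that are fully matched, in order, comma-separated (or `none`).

A → no match
B → match
C → no match
D → no match
E → match

B, E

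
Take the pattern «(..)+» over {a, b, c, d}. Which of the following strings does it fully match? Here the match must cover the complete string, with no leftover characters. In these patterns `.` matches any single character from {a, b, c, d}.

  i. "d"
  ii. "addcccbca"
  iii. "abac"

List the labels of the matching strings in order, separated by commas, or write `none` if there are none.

iii

i → no match
ii → no match
iii → match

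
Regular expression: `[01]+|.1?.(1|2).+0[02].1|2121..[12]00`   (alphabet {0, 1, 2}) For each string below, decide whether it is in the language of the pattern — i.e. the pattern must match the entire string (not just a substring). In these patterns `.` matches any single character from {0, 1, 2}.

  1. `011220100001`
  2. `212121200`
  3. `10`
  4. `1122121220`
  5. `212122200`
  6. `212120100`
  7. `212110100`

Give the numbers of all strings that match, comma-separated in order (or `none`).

1, 2, 3, 5, 6, 7

1 → match
2 → match
3 → match
4 → no match
5 → match
6 → match
7 → match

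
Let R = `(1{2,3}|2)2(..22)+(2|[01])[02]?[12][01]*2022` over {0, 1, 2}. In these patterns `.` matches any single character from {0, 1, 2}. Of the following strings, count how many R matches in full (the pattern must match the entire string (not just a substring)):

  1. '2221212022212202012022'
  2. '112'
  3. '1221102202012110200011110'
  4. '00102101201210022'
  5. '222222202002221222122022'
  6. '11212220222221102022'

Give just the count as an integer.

1 → no match
2 → no match — must end with '2022'
3 → no match — must end with '2022'
4 → no match — must end with '2022'
5 → no match
6 → match
Total matched: 1

1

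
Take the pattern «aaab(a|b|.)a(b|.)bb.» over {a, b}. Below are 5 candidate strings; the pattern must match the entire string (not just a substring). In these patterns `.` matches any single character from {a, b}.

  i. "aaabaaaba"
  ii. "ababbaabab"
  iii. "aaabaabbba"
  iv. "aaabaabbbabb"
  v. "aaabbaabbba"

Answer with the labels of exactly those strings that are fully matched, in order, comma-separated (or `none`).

i → no match
ii → no match — must start with "aaab"
iii → match
iv → no match
v → no match

iii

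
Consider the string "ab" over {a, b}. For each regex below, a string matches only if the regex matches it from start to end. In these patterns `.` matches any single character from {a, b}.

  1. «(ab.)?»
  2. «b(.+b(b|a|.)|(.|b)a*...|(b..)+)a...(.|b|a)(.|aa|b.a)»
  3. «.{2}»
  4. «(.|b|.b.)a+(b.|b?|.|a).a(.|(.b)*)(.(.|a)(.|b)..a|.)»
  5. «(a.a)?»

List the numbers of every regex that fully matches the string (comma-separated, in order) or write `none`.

3

1 → no match
2 → no match — must start with "b"
3 → match
4 → no match
5 → no match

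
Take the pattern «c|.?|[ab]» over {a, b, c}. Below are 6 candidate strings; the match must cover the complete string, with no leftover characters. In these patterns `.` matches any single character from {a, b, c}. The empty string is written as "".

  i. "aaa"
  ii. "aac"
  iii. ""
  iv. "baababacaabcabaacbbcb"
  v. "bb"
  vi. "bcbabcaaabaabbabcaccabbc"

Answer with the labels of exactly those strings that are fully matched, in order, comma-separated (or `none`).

iii

i → no match
ii → no match
iii → match
iv → no match
v → no match
vi → no match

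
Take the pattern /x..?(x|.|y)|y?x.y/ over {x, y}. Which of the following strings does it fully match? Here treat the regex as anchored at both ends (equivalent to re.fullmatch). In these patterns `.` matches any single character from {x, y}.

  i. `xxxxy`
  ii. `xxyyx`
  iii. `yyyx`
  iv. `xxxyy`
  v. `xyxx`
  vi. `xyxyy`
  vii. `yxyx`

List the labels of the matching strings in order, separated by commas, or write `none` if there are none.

i. `xxxxy` → no match
ii. `xxyyx` → no match
iii. `yyyx` → no match
iv. `xxxyy` → no match
v. `xyxx` → match
vi. `xyxyy` → no match
vii. `yxyx` → no match

v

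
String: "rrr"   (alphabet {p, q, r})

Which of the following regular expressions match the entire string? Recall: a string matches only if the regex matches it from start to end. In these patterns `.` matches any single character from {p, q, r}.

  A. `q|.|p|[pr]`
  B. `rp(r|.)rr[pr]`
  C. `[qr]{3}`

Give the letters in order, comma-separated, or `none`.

C

A → no match
B → no match — must start with "rp"
C → match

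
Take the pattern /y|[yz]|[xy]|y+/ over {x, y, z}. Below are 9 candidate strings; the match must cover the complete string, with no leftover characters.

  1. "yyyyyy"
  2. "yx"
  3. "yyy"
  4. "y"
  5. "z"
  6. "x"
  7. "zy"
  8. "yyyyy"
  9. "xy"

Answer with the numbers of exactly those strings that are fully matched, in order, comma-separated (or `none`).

1 → match
2 → no match
3 → match
4 → match
5 → match
6 → match
7 → no match
8 → match
9 → no match

1, 3, 4, 5, 6, 8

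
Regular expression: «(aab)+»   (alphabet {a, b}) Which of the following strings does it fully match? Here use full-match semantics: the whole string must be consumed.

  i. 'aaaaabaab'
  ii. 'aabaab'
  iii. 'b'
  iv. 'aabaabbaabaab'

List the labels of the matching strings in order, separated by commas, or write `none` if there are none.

i. 'aaaaabaab' → no match — must start with 'aab'
ii. 'aabaab' → match
iii. 'b' → no match — must start with 'aab'
iv → no match

ii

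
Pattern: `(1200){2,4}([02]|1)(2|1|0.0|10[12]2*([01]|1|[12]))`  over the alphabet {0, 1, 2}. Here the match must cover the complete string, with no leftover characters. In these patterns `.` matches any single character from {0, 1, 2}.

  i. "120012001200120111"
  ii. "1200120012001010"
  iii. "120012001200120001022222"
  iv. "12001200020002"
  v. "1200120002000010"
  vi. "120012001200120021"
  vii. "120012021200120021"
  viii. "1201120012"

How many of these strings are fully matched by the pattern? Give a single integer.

3

i → no match
ii → match
iii → match
iv → no match
v → no match
vi → match
vii → no match
viii → no match — must start with "1200"
Total matched: 3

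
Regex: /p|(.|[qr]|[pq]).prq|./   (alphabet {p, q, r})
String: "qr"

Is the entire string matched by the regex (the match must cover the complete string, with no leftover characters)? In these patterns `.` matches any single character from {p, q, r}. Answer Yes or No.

No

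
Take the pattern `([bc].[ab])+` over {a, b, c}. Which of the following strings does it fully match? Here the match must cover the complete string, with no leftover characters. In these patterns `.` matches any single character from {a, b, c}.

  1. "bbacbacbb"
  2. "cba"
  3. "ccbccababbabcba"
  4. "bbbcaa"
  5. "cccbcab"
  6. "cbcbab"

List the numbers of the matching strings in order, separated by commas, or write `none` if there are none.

1. "bbacbacbb" → match
2. "cba" → match
3 → match
4. "bbbcaa" → match
5. "cccbcab" → no match
6. "cbcbab" → no match

1, 2, 3, 4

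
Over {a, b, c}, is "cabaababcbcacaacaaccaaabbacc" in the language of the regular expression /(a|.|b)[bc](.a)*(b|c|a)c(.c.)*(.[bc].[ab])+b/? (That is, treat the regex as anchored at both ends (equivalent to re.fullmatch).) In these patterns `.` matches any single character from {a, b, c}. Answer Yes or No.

Every match must end with "b", but "cabaababcbcacaacaaccaaabbacc" does not.

No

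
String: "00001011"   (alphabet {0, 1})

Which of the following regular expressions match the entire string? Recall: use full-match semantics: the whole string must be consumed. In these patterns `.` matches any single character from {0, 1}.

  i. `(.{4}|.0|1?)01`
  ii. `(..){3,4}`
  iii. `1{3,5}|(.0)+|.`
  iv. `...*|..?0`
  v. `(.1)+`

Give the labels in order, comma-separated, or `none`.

i → no match — must end with "01"
ii → match
iii → no match
iv → match
v → no match

ii, iv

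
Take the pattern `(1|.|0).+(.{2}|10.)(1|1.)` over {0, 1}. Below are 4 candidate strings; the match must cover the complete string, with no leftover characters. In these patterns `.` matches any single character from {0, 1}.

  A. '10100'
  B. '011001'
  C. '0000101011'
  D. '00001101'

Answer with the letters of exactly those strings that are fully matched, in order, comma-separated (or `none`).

A. '10100' → no match
B. '011001' → match
C. '0000101011' → match
D. '00001101' → match

B, C, D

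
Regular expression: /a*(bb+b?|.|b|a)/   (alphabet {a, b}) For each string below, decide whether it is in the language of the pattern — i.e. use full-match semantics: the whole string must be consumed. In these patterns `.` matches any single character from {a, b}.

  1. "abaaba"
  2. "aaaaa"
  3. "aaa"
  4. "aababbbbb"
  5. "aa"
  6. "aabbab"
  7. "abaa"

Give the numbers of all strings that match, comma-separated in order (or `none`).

2, 3, 5

1 → no match
2 → match
3 → match
4 → no match
5 → match
6 → no match
7 → no match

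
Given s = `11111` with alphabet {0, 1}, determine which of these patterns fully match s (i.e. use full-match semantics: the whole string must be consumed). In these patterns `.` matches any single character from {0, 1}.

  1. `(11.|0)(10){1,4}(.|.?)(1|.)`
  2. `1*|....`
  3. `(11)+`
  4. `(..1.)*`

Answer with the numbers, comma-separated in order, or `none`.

1 → no match
2 → match
3 → no match
4 → no match

2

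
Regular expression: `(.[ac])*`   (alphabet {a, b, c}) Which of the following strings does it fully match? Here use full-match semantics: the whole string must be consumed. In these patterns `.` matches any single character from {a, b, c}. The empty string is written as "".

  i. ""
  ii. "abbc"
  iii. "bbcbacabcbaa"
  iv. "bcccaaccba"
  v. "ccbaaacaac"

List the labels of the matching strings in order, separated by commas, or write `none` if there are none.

i → match
ii → no match
iii → no match
iv → match
v → match

i, iv, v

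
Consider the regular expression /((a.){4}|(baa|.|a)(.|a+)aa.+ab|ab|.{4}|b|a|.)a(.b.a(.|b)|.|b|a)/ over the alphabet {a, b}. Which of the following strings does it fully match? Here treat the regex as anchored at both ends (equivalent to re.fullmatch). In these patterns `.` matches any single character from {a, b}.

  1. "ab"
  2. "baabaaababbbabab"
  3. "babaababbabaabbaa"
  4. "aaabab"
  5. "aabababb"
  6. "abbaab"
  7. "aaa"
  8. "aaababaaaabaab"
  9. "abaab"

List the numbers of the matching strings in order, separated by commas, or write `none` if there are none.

2, 4, 6, 7, 8

1. "ab" → no match
2 → match
3 → no match
4. "aaabab" → match
5. "aabababb" → no match
6. "abbaab" → match
7. "aaa" → match
8 → match
9. "abaab" → no match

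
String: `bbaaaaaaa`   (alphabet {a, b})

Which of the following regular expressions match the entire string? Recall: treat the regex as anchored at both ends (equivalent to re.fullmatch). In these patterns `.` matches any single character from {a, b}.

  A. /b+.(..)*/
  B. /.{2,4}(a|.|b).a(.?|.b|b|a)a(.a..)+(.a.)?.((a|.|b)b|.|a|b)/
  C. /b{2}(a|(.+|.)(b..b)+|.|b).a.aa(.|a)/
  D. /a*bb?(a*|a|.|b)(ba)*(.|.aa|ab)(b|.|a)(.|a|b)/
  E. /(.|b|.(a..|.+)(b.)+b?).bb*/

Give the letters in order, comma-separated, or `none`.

A → match
B → no match
C → match
D → match
E → no match

A, C, D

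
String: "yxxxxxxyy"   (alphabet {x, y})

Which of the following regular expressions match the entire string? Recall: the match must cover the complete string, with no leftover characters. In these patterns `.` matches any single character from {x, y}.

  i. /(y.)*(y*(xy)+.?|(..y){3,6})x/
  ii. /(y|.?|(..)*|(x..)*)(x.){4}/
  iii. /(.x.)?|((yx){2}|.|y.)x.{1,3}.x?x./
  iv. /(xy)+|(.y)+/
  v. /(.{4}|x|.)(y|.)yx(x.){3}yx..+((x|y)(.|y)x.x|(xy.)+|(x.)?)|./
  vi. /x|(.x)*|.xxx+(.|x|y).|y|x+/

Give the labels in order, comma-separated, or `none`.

i → no match — must end with "x"
ii → no match
iii → no match
iv → no match
v → no match
vi → match

vi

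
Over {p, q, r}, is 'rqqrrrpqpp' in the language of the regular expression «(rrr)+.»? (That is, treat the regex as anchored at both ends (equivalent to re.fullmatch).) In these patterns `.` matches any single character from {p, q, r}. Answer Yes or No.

No

Every match must start with 'rrr', but 'rqqrrrpqpp' does not.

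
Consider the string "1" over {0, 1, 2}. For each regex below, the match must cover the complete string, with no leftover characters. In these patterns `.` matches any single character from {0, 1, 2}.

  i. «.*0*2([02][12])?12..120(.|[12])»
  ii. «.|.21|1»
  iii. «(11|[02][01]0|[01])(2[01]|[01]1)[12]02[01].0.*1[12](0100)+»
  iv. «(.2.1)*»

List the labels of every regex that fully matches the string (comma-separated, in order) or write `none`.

ii

i → no match
ii → match
iii → no match — must end with "0100"
iv → no match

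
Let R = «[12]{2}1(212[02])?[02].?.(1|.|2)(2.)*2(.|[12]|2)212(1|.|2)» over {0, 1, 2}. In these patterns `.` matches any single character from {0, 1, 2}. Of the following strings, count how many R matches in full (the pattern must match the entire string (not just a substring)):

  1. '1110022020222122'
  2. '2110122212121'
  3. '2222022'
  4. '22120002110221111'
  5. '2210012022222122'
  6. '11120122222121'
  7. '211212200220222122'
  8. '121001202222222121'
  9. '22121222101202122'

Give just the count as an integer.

1 → match
2 → match
3. '2222022' → no match
4 → no match
5 → match
6 → match
7 → match
8 → match
9 → match
Total matched: 7

7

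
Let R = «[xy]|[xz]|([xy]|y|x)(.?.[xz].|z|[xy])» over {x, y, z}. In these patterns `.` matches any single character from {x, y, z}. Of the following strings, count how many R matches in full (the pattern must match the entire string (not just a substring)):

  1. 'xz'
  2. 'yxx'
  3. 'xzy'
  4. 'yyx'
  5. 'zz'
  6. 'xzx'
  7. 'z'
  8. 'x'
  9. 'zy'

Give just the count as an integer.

3

1 → match
2 → no match
3 → no match
4 → no match
5 → no match
6 → no match
7 → match
8 → match
9 → no match
Total matched: 3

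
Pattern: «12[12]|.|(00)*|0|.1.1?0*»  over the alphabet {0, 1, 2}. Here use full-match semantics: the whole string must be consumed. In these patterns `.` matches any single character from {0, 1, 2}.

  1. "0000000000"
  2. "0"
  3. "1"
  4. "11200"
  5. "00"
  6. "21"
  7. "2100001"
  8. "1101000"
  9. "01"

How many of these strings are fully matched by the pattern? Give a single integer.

1 → match
2 → match
3 → match
4 → match
5 → match
6 → no match
7 → no match
8 → match
9 → no match
Total matched: 6

6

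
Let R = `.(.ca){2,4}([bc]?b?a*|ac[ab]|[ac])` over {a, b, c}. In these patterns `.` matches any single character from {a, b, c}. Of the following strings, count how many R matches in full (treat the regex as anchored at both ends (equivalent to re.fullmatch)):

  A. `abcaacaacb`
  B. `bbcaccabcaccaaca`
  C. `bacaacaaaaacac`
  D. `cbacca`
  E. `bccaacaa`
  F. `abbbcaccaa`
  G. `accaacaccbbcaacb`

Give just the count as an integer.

A → match
B → match
C → no match
D → no match
E → match
F → no match
G → no match
Total matched: 3

3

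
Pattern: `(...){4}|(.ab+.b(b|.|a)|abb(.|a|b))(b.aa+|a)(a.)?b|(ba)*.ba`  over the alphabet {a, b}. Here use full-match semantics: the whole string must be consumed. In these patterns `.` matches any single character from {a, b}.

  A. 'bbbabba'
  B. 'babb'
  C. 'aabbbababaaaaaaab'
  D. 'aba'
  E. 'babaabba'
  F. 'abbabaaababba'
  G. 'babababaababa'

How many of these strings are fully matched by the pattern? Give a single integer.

2

A → no match
B → no match
C → match
D → match
E → no match
F → no match
G → no match
Total matched: 2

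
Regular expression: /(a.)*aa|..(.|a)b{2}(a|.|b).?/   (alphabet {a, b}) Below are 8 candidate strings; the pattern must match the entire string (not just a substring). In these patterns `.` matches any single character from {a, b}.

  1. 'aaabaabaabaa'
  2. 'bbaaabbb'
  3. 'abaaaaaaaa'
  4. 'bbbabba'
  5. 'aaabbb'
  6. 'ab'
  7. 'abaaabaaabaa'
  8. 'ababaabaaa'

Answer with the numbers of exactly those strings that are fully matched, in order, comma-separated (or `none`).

1 → no match
2 → no match
3 → match
4 → no match
5 → match
6 → no match
7 → match
8 → no match

3, 5, 7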